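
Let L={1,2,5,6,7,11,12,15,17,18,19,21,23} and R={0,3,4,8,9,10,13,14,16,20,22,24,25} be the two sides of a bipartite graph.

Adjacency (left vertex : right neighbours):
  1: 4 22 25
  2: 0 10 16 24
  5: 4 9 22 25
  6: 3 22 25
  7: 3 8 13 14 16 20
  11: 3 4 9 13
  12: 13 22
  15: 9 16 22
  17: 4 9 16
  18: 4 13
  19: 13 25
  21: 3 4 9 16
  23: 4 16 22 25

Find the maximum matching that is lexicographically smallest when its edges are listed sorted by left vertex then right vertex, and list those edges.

Lex-smallest maximum matching: {(1,4), (2,0), (5,9), (6,3), (7,8), (11,13), (12,22), (15,16), (19,25)}

|M| = 9 (so the lex-smallest maximum matching has 9 edges)
process left vertices in ascending order; for each, take the smallest-labelled available neighbour that still permits 9 edges overall, or leave it unmatched if none does
lex-smallest matching: {1-4, 2-0, 5-9, 6-3, 7-8, 11-13, 12-22, 15-16, 19-25}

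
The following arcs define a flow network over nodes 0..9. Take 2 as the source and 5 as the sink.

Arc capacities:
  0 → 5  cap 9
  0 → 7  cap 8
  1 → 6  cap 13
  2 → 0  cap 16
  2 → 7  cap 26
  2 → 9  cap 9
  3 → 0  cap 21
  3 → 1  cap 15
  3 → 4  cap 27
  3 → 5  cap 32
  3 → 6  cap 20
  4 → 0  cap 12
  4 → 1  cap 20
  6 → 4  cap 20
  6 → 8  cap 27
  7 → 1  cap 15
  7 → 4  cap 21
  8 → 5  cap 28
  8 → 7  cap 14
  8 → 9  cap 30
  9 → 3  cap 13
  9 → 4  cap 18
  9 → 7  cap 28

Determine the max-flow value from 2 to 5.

Maximum flow value: 31

augment #1: 2→0→5 bottleneck 9, total now 9
augment #2: 2→9→3→5 bottleneck 9, total now 18
augment #3: 2→7→1→6→8→5 bottleneck 13, total now 31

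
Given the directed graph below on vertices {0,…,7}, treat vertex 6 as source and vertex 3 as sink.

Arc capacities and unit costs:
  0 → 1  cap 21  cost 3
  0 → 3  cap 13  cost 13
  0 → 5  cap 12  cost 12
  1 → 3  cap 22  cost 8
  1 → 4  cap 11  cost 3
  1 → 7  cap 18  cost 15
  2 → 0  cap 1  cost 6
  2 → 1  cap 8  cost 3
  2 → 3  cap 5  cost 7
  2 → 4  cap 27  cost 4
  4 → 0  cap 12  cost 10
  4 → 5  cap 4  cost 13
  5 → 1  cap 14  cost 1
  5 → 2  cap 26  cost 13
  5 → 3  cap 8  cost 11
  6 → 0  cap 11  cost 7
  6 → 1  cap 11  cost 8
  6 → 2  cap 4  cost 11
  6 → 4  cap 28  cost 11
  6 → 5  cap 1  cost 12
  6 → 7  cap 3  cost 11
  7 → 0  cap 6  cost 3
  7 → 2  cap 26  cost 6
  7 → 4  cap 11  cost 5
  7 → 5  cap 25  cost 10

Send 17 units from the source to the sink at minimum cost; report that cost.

shortest-cost path #1: 6→1→3 push 11 @ unit cost 16 (adds 176)
shortest-cost path #2: 6→0→1→3 push 6 @ unit cost 18 (adds 108)
total cost = 284

Minimum cost for 17 units: 284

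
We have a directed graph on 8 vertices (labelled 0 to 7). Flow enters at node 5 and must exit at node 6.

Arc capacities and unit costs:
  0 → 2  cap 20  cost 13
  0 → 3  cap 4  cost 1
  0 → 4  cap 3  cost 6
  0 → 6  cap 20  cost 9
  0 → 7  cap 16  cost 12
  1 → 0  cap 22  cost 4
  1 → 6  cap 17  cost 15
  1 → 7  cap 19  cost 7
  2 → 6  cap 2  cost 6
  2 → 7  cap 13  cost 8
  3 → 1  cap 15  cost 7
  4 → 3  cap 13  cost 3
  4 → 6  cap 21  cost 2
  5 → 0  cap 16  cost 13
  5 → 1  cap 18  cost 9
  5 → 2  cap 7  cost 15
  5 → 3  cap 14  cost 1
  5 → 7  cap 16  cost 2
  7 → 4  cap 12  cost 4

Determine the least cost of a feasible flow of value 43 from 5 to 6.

shortest-cost path #1: 5→7→4→6 push 12 @ unit cost 8 (adds 96)
shortest-cost path #2: 5→3→1→0→4→6 push 3 @ unit cost 20 (adds 60)
shortest-cost path #3: 5→2→6 push 2 @ unit cost 21 (adds 42)
shortest-cost path #4: 5→3→1→0→6 push 11 @ unit cost 21 (adds 231)
shortest-cost path #5: 5→0→6 push 9 @ unit cost 22 (adds 198)
shortest-cost path #6: 5→1→6 push 6 @ unit cost 24 (adds 144)
total cost = 771

Minimum cost for 43 units: 771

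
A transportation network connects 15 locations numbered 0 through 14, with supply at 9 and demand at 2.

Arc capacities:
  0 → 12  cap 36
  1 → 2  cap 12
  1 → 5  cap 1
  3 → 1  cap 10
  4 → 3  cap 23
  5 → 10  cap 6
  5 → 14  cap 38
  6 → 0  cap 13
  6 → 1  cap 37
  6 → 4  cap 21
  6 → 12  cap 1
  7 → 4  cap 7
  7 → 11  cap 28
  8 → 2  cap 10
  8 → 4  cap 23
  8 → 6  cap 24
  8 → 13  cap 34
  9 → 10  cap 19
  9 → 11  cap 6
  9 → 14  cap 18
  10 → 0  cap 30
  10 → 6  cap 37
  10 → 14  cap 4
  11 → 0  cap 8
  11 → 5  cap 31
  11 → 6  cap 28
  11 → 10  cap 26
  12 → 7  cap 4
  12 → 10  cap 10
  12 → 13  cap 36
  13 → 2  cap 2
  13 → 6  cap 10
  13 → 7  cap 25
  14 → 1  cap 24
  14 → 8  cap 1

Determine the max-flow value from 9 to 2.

Maximum flow value: 15

augment #1: 9→14→1→2 bottleneck 12, total now 12
augment #2: 9→14→8→2 bottleneck 1, total now 13
augment #3: 9→10→0→12→13→2 bottleneck 2, total now 15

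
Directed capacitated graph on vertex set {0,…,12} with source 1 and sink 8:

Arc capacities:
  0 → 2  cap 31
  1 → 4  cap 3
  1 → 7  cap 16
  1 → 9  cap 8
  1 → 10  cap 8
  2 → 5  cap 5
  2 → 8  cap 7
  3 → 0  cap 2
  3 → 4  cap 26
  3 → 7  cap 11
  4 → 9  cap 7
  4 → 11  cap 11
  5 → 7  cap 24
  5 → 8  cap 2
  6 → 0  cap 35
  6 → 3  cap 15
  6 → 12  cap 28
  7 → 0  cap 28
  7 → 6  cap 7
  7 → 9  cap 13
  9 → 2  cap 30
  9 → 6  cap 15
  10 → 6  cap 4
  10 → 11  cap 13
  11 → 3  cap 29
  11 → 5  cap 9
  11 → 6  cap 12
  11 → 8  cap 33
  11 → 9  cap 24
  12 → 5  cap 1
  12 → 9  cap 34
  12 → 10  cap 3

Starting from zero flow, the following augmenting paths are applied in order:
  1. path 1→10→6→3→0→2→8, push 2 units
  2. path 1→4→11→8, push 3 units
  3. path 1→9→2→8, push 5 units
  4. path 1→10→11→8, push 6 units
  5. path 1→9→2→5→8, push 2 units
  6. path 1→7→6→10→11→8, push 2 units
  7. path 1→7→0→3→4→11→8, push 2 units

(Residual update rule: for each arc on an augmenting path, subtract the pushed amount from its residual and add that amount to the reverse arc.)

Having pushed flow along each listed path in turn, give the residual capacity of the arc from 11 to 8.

after path 1 (1→10→6→3→0→2→8, push 2): res(11,8)=33
after path 2 (1→4→11→8, push 3): res(11,8)=30
after path 3 (1→9→2→8, push 5): res(11,8)=30
after path 4 (1→10→11→8, push 6): res(11,8)=24
after path 5 (1→9→2→5→8, push 2): res(11,8)=24
after path 6 (1→7→6→10→11→8, push 2): res(11,8)=22
after path 7 (1→7→0→3→4→11→8, push 2): res(11,8)=20

Residual capacity of (11,8): 20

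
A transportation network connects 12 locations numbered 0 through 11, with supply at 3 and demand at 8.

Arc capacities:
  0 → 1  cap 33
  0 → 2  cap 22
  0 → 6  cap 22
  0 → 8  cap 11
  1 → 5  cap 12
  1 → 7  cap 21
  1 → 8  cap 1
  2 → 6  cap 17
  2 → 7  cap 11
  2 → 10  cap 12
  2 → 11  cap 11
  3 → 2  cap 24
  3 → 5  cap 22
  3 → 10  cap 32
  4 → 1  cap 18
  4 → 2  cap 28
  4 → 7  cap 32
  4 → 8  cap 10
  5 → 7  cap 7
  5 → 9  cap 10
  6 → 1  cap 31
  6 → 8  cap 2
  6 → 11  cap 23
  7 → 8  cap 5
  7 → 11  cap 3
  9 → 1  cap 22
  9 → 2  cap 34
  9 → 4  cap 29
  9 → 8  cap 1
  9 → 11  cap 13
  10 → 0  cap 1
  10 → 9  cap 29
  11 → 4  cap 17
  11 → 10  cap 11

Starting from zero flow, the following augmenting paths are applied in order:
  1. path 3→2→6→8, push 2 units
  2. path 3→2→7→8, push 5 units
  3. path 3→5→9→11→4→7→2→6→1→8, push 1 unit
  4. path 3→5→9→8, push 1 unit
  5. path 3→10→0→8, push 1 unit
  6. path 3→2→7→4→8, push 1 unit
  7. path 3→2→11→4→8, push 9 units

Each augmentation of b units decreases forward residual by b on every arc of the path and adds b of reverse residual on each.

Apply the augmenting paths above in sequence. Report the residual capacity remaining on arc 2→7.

after path 1 (3→2→6→8, push 2): res(2,7)=11
after path 2 (3→2→7→8, push 5): res(2,7)=6
after path 3 (3→5→9→11→4→7→2→6→1→8, push 1): res(2,7)=7
after path 4 (3→5→9→8, push 1): res(2,7)=7
after path 5 (3→10→0→8, push 1): res(2,7)=7
after path 6 (3→2→7→4→8, push 1): res(2,7)=6
after path 7 (3→2→11→4→8, push 9): res(2,7)=6

Residual capacity of (2,7): 6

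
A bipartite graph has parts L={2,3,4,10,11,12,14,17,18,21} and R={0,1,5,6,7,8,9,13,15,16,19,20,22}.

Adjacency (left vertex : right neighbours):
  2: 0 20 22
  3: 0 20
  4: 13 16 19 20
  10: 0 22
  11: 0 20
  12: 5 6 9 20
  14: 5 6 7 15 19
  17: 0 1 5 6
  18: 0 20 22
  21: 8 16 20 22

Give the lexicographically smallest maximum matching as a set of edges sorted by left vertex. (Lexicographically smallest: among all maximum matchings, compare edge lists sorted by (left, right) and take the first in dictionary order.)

|M| = 8 (so the lex-smallest maximum matching has 8 edges)
process left vertices in ascending order; for each, take the smallest-labelled available neighbour that still permits 8 edges overall, or leave it unmatched if none does
lex-smallest matching: {2-0, 3-20, 4-13, 10-22, 12-5, 14-6, 17-1, 21-8}

Lex-smallest maximum matching: {(2,0), (3,20), (4,13), (10,22), (12,5), (14,6), (17,1), (21,8)}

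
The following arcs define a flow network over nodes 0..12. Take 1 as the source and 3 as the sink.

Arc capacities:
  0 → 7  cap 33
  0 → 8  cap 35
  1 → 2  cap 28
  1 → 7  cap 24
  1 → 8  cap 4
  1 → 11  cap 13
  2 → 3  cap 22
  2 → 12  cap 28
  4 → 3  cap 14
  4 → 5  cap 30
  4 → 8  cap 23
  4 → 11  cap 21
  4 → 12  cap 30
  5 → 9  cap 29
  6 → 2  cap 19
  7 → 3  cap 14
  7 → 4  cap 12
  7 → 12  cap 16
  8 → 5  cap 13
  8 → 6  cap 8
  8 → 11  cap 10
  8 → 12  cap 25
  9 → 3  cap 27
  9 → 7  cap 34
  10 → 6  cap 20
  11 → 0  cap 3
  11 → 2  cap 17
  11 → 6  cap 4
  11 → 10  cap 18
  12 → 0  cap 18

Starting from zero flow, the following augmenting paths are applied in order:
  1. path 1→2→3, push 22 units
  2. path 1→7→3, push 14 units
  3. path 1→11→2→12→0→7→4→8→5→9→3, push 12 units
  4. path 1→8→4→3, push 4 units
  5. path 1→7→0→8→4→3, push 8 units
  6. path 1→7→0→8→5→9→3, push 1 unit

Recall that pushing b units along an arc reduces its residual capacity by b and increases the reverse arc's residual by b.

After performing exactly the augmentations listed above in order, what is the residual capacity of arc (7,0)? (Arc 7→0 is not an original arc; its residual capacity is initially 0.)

Residual capacity of (7,0): 3

after path 1 (1→2→3, push 22): res(7,0)=0
after path 2 (1→7→3, push 14): res(7,0)=0
after path 3 (1→11→2→12→0→7→4→8→5→9→3, push 12): res(7,0)=12
after path 4 (1→8→4→3, push 4): res(7,0)=12
after path 5 (1→7→0→8→4→3, push 8): res(7,0)=4
after path 6 (1→7→0→8→5→9→3, push 1): res(7,0)=3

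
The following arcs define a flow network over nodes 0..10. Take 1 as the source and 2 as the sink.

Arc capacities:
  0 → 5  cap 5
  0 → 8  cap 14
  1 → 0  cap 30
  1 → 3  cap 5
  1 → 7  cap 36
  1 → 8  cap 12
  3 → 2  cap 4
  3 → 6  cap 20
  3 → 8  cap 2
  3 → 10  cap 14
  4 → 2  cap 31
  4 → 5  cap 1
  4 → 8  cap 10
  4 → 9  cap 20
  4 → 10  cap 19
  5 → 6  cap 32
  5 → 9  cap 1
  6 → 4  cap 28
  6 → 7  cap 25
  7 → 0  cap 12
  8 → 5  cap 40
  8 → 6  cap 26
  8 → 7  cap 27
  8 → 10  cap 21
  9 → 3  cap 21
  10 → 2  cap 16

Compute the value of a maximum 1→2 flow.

augment #1: 1→3→2 bottleneck 4, total now 4
augment #2: 1→3→10→2 bottleneck 1, total now 5
augment #3: 1→8→10→2 bottleneck 12, total now 17
augment #4: 1→0→8→10→2 bottleneck 3, total now 20
augment #5: 1→0→5→6→4→2 bottleneck 5, total now 25
augment #6: 1→0→8→6→4→2 bottleneck 11, total now 36

Maximum flow value: 36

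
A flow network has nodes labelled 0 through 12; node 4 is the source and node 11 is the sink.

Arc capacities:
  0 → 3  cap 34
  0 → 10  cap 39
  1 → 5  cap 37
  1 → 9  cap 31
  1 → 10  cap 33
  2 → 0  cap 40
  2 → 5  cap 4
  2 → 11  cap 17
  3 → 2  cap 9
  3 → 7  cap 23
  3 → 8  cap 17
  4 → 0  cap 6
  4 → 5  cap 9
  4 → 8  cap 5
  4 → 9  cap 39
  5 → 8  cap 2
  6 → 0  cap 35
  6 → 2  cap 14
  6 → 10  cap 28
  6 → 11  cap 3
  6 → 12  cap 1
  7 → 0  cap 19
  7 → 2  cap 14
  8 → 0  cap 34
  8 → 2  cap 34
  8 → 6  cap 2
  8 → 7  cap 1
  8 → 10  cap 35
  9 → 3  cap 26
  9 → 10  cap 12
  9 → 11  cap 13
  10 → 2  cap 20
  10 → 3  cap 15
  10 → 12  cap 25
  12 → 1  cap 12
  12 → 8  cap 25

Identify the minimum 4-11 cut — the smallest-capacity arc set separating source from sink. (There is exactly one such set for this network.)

augment #1: 4→9→11 push 13
augment #2: 4→8→2→11 push 5
augment #3: 4→0→3→2→11 push 6
augment #4: 4→5→8→2→11 push 2
augment #5: 4→9→3→2→11 push 3
augment #6: 4→9→10→2→11 push 1
augment #7: 4→9→3→8→6→11 push 2
max flow = 32; residual-reachable set from 4 gives S-side
cut edges (S→T): {(2,11), (8,6), (9,11)} total cap 32

Min-cut arcs: {(2,11), (8,6), (9,11)} (total capacity 32)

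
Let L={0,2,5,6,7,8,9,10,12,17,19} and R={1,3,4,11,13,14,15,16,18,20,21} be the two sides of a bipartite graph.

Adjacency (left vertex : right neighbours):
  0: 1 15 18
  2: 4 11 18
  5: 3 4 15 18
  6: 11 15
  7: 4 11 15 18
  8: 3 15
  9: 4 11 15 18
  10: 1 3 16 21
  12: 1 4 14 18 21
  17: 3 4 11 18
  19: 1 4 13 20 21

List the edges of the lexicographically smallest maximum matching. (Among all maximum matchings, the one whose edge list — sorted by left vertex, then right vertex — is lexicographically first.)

|M| = 9 (so the lex-smallest maximum matching has 9 edges)
process left vertices in ascending order; for each, take the smallest-labelled available neighbour that still permits 9 edges overall, or leave it unmatched if none does
lex-smallest matching: {0-1, 2-4, 5-3, 6-11, 7-15, 9-18, 10-16, 12-14, 19-13}

Lex-smallest maximum matching: {(0,1), (2,4), (5,3), (6,11), (7,15), (9,18), (10,16), (12,14), (19,13)}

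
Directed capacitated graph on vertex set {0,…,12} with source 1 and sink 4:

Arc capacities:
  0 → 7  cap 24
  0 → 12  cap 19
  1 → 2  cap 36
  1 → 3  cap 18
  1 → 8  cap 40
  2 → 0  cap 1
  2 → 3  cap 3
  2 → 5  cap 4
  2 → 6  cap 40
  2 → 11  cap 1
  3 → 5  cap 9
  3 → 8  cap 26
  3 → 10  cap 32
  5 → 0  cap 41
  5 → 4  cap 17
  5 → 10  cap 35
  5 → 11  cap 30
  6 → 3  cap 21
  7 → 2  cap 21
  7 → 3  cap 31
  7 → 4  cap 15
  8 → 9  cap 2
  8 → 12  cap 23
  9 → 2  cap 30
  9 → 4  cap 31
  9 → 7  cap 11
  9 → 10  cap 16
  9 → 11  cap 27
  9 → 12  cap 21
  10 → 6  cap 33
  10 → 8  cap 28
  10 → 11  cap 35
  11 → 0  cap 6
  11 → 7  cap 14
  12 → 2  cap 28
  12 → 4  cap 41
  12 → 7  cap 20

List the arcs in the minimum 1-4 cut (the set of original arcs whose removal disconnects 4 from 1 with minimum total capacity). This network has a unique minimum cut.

Min-cut arcs: {(2,0), (2,5), (3,5), (8,9), (8,12), (11,0), (11,7)} (total capacity 59)

augment #1: 1→2→5→4 push 4
augment #2: 1→3→5→4 push 9
augment #3: 1→8→9→4 push 2
augment #4: 1→8→12→4 push 23
augment #5: 1→2→0→7→4 push 1
augment #6: 1→2→11→7→4 push 1
augment #7: 1→3→10→11→7→4 push 9
augment #8: 1→2→3→10→11→7→4 push 3
augment #9: 1→2→6→3→10→11→7→4 push 1
augment #10: 1→2→6→3→10→11→0→12→4 push 6
max flow = 59; residual-reachable set from 1 gives S-side
cut edges (S→T): {(2,0), (2,5), (3,5), (8,9), (8,12), (11,0), (11,7)} total cap 59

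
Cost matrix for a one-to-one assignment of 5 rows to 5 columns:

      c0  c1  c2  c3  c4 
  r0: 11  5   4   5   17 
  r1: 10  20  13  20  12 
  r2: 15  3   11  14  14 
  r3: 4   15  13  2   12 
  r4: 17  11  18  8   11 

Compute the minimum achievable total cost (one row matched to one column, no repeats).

Minimum assignment cost: 30

optimal assignment: row0→col2 (cost 4), row1→col0 (cost 10), row2→col1 (cost 3), row3→col3 (cost 2), row4→col4 (cost 11)
total = 4 + 10 + 3 + 2 + 11 = 30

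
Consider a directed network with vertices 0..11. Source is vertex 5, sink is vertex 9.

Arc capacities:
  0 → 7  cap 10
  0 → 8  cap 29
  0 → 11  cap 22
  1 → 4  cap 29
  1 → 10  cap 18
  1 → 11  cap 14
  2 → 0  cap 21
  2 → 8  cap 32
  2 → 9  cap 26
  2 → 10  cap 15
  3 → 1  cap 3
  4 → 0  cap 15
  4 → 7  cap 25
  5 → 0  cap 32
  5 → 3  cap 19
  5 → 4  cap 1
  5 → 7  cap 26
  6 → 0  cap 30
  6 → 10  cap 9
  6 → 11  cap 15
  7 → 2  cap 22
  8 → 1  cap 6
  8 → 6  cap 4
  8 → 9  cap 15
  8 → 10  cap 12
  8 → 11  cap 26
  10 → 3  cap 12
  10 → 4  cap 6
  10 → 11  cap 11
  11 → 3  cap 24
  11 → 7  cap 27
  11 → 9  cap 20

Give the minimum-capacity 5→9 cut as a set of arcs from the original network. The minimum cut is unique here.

Min-cut arcs: {(7,2), (8,9), (11,9)} (total capacity 57)

augment #1: 5→0→8→9 push 15
augment #2: 5→0→11→9 push 17
augment #3: 5→7→2→9 push 22
augment #4: 5→3→1→11→9 push 3
max flow = 57; residual-reachable set from 5 gives S-side
cut edges (S→T): {(7,2), (8,9), (11,9)} total cap 57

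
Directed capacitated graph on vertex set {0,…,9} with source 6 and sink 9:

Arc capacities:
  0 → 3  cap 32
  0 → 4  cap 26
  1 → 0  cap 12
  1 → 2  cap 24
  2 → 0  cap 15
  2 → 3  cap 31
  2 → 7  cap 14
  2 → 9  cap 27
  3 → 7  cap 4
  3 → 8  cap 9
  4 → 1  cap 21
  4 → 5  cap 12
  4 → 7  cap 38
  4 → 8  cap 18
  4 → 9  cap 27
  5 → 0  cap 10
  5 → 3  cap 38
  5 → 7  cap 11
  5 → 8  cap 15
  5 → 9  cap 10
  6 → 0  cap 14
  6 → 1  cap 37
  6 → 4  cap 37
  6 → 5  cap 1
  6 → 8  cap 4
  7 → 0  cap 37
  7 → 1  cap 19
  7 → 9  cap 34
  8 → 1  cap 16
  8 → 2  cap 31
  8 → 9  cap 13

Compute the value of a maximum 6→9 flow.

Maximum flow value: 92

augment #1: 6→4→9 bottleneck 27, total now 27
augment #2: 6→5→9 bottleneck 1, total now 28
augment #3: 6→8→9 bottleneck 4, total now 32
augment #4: 6→1→2→9 bottleneck 24, total now 56
augment #5: 6→4→5→9 bottleneck 9, total now 65
augment #6: 6→4→7→9 bottleneck 1, total now 66
augment #7: 6→0→3→7→9 bottleneck 4, total now 70
augment #8: 6→0→3→8→9 bottleneck 9, total now 79
augment #9: 6→0→4→7→9 bottleneck 1, total now 80
augment #10: 6→1→0→4→7→9 bottleneck 12, total now 92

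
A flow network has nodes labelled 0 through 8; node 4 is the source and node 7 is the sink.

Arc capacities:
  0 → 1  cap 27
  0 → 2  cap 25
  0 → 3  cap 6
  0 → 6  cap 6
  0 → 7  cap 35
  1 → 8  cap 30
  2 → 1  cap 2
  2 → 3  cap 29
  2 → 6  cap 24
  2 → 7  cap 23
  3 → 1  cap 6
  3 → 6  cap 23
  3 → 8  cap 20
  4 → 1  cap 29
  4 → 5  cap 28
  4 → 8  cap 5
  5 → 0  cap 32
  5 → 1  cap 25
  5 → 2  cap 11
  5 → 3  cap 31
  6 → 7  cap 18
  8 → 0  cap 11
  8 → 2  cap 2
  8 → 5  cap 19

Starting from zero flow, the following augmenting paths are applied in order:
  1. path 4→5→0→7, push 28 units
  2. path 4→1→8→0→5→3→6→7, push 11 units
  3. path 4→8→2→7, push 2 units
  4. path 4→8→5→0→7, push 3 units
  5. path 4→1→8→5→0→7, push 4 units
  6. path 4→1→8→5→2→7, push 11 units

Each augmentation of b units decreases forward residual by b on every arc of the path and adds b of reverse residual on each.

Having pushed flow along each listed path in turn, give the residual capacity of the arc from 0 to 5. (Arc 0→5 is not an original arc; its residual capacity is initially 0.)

after path 1 (4→5→0→7, push 28): res(0,5)=28
after path 2 (4→1→8→0→5→3→6→7, push 11): res(0,5)=17
after path 3 (4→8→2→7, push 2): res(0,5)=17
after path 4 (4→8→5→0→7, push 3): res(0,5)=20
after path 5 (4→1→8→5→0→7, push 4): res(0,5)=24
after path 6 (4→1→8→5→2→7, push 11): res(0,5)=24

Residual capacity of (0,5): 24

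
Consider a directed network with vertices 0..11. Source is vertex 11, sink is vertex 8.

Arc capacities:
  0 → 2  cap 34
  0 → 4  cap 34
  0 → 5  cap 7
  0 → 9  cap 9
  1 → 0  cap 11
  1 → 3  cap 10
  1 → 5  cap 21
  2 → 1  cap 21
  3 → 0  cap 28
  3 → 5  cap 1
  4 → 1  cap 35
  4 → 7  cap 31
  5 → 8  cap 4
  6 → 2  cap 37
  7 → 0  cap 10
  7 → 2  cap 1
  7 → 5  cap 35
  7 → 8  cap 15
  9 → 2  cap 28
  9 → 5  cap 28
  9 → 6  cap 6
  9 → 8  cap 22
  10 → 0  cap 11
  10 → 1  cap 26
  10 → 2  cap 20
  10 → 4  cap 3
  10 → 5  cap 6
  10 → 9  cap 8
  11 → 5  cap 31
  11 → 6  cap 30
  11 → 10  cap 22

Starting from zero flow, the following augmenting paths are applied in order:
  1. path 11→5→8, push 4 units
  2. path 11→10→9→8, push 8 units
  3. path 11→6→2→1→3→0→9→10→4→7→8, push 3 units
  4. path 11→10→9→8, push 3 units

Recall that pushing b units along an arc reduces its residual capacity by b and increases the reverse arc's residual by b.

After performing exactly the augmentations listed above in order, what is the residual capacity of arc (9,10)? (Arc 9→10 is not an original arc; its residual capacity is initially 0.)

Residual capacity of (9,10): 8

after path 1 (11→5→8, push 4): res(9,10)=0
after path 2 (11→10→9→8, push 8): res(9,10)=8
after path 3 (11→6→2→1→3→0→9→10→4→7→8, push 3): res(9,10)=5
after path 4 (11→10→9→8, push 3): res(9,10)=8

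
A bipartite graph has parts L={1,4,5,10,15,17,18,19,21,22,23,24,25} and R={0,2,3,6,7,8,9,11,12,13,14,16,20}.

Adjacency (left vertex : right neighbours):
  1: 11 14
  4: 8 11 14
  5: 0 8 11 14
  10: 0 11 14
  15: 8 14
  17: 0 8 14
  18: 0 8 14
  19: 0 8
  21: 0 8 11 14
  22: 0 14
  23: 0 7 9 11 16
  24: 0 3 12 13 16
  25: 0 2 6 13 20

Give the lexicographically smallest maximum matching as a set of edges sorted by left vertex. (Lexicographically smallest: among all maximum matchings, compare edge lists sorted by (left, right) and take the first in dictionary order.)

|M| = 7 (so the lex-smallest maximum matching has 7 edges)
process left vertices in ascending order; for each, take the smallest-labelled available neighbour that still permits 7 edges overall, or leave it unmatched if none does
lex-smallest matching: {1-11, 4-8, 5-0, 10-14, 23-7, 24-3, 25-2}

Lex-smallest maximum matching: {(1,11), (4,8), (5,0), (10,14), (23,7), (24,3), (25,2)}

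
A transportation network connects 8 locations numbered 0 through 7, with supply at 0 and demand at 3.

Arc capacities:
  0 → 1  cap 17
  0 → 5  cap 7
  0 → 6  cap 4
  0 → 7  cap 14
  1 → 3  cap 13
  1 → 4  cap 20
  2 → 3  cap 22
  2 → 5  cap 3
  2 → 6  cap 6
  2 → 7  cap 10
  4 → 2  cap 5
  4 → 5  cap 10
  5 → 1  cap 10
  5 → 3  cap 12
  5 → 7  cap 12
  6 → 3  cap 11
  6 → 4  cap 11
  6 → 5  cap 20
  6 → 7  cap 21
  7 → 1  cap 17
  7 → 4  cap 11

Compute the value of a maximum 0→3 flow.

Maximum flow value: 34

augment #1: 0→1→3 bottleneck 13, total now 13
augment #2: 0→5→3 bottleneck 7, total now 20
augment #3: 0→6→3 bottleneck 4, total now 24
augment #4: 0→1→4→2→3 bottleneck 4, total now 28
augment #5: 0→7→4→2→3 bottleneck 1, total now 29
augment #6: 0→7→4→5→3 bottleneck 5, total now 34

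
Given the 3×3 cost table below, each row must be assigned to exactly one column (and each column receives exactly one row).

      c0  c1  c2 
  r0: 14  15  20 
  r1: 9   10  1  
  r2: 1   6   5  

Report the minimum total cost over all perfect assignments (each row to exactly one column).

Minimum assignment cost: 17

optimal assignment: row0→col1 (cost 15), row1→col2 (cost 1), row2→col0 (cost 1)
total = 15 + 1 + 1 = 17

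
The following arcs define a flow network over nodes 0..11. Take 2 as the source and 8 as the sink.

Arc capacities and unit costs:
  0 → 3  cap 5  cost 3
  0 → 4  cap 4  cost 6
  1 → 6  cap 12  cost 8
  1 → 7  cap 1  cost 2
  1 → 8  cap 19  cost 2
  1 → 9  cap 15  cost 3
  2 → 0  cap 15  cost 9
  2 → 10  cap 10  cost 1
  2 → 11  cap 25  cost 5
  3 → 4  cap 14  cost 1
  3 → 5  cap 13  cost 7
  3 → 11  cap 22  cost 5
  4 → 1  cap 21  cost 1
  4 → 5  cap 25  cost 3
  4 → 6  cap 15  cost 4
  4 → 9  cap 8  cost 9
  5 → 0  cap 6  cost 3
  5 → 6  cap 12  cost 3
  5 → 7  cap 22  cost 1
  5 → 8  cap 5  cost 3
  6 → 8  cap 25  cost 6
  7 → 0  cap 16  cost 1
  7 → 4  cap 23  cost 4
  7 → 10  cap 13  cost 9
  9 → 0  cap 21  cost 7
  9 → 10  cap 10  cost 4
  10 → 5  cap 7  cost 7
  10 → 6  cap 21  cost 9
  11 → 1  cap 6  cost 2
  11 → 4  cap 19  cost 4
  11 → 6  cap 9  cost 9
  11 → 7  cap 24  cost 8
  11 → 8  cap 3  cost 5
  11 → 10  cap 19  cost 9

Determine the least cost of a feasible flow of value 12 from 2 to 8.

shortest-cost path #1: 2→11→1→8 push 6 @ unit cost 9 (adds 54)
shortest-cost path #2: 2→11→8 push 3 @ unit cost 10 (adds 30)
shortest-cost path #3: 2→10→5→8 push 3 @ unit cost 11 (adds 33)
total cost = 117

Minimum cost for 12 units: 117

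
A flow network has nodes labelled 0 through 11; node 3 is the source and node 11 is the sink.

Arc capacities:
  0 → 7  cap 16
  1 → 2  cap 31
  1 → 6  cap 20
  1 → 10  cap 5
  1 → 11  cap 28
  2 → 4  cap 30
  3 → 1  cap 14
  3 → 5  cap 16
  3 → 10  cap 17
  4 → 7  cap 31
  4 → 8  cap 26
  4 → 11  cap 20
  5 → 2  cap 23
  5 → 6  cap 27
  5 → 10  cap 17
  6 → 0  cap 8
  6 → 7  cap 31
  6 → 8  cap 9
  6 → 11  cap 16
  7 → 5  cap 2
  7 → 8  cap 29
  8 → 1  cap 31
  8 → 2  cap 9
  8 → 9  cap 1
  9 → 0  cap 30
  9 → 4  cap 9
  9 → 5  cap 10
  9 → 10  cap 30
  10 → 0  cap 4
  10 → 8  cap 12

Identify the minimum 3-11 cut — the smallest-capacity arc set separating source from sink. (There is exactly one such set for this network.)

Min-cut arcs: {(3,1), (3,5), (10,0), (10,8)} (total capacity 46)

augment #1: 3→1→11 push 14
augment #2: 3→5→6→11 push 16
augment #3: 3→10→8→1→11 push 12
augment #4: 3→10→0→7→8→1→11 push 2
augment #5: 3→10→0→7→5→2→4→11 push 2
max flow = 46; residual-reachable set from 3 gives S-side
cut edges (S→T): {(3,1), (3,5), (10,0), (10,8)} total cap 46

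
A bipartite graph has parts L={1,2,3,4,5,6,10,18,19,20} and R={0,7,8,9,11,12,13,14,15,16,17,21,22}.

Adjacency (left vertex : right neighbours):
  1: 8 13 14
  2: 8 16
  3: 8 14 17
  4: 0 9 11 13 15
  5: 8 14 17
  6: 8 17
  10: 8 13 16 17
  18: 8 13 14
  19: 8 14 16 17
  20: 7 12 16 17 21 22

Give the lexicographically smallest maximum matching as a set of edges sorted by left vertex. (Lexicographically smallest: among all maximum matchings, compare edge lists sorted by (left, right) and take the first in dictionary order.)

Lex-smallest maximum matching: {(1,8), (2,16), (3,14), (4,0), (5,17), (10,13), (20,7)}

|M| = 7 (so the lex-smallest maximum matching has 7 edges)
process left vertices in ascending order; for each, take the smallest-labelled available neighbour that still permits 7 edges overall, or leave it unmatched if none does
lex-smallest matching: {1-8, 2-16, 3-14, 4-0, 5-17, 10-13, 20-7}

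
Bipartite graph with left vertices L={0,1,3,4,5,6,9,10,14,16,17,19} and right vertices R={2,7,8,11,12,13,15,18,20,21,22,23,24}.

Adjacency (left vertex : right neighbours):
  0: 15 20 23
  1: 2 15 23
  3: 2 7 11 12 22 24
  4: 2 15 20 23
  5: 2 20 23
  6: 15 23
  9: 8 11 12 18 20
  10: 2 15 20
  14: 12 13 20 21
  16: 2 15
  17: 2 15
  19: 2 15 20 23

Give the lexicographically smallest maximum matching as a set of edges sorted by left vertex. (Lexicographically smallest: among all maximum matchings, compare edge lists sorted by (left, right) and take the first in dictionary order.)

|M| = 7 (so the lex-smallest maximum matching has 7 edges)
process left vertices in ascending order; for each, take the smallest-labelled available neighbour that still permits 7 edges overall, or leave it unmatched if none does
lex-smallest matching: {0-15, 1-2, 3-7, 4-20, 5-23, 9-8, 14-12}

Lex-smallest maximum matching: {(0,15), (1,2), (3,7), (4,20), (5,23), (9,8), (14,12)}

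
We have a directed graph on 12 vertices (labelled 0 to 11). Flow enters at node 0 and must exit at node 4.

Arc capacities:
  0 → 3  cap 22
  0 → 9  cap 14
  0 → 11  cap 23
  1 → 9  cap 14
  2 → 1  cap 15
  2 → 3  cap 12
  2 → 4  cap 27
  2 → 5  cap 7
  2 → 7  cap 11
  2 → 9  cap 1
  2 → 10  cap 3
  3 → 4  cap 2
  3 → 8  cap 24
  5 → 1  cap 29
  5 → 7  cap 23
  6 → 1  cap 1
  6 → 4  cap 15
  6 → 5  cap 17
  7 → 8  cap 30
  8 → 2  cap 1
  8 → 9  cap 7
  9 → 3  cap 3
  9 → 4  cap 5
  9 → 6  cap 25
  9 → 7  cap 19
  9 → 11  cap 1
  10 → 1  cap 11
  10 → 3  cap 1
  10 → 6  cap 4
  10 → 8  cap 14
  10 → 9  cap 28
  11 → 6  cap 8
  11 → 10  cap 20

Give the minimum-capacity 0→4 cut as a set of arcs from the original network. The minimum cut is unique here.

Min-cut arcs: {(3,4), (6,4), (8,2), (9,4)} (total capacity 23)

augment #1: 0→3→4 push 2
augment #2: 0→9→4 push 5
augment #3: 0→9→6→4 push 9
augment #4: 0→11→6→4 push 6
augment #5: 0→3→8→2→4 push 1
max flow = 23; residual-reachable set from 0 gives S-side
cut edges (S→T): {(3,4), (6,4), (8,2), (9,4)} total cap 23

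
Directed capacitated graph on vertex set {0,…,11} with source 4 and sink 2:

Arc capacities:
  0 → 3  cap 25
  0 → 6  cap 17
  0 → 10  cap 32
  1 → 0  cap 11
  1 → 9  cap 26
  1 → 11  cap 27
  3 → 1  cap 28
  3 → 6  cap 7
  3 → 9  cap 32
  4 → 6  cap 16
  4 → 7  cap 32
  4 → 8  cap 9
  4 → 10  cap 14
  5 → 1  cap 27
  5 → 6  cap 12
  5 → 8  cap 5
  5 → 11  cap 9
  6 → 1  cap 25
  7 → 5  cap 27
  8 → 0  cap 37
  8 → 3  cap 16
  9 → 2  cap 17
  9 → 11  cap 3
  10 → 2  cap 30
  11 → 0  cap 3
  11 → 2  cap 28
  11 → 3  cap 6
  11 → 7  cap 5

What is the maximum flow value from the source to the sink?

Maximum flow value: 66

augment #1: 4→10→2 bottleneck 14, total now 14
augment #2: 4→6→1→9→2 bottleneck 16, total now 30
augment #3: 4→7→5→11→2 bottleneck 9, total now 39
augment #4: 4→8→0→10→2 bottleneck 9, total now 48
augment #5: 4→7→5→1→9→2 bottleneck 1, total now 49
augment #6: 4→7→5→1→11→2 bottleneck 17, total now 66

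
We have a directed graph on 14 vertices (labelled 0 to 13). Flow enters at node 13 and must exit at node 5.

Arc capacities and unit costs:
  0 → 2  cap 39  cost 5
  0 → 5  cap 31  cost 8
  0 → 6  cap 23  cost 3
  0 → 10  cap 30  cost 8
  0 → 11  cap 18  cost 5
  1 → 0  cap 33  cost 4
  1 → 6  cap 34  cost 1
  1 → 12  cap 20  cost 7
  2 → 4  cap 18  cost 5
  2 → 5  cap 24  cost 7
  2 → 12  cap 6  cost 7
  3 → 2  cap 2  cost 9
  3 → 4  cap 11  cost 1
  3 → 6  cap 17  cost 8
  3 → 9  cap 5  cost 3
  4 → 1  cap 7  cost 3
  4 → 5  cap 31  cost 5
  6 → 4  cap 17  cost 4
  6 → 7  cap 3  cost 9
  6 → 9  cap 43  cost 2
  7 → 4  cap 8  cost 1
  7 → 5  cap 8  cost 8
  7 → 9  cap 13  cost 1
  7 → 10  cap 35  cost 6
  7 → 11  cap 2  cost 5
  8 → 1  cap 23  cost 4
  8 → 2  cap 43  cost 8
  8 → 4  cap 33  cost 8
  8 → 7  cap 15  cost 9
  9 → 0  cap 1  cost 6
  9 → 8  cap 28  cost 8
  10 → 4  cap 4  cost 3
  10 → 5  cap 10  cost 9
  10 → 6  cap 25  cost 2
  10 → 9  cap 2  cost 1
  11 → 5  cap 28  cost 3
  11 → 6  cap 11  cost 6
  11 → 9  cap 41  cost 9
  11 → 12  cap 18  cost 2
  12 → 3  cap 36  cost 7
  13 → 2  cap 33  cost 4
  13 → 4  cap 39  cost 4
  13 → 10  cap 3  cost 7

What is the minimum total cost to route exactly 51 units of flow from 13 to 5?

Minimum cost for 51 units: 499

shortest-cost path #1: 13→4→5 push 31 @ unit cost 9 (adds 279)
shortest-cost path #2: 13→2→5 push 20 @ unit cost 11 (adds 220)
total cost = 499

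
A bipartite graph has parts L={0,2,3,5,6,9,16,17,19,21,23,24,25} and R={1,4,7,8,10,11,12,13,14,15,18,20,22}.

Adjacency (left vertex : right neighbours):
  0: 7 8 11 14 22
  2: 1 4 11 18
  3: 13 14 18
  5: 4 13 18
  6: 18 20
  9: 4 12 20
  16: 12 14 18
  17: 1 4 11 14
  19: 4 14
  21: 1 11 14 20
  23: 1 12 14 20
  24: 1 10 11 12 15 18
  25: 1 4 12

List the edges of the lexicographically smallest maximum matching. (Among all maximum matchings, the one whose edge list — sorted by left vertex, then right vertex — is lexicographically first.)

|M| = 10 (so the lex-smallest maximum matching has 10 edges)
process left vertices in ascending order; for each, take the smallest-labelled available neighbour that still permits 10 edges overall, or leave it unmatched if none does
lex-smallest matching: {0-7, 2-1, 3-13, 5-4, 6-18, 9-12, 16-14, 17-11, 21-20, 24-10}

Lex-smallest maximum matching: {(0,7), (2,1), (3,13), (5,4), (6,18), (9,12), (16,14), (17,11), (21,20), (24,10)}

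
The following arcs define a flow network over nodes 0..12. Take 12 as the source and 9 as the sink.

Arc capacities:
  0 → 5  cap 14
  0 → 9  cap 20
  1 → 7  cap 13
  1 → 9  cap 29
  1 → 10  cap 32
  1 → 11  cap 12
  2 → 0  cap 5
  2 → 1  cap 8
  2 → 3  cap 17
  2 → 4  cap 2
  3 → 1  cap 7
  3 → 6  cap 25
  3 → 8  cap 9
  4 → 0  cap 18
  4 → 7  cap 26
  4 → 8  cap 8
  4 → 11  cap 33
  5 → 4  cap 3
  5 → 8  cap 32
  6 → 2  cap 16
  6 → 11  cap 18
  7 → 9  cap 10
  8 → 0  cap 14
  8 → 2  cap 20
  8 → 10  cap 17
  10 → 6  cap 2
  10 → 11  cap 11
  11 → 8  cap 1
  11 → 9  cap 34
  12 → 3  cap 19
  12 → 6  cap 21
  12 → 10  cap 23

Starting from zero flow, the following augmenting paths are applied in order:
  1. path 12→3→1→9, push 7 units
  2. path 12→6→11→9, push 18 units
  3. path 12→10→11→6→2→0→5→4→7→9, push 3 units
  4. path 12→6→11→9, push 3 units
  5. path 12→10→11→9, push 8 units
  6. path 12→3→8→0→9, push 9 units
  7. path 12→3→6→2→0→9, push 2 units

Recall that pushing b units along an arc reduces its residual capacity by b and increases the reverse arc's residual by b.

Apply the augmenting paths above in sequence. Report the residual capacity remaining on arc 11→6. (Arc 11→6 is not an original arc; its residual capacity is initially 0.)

Residual capacity of (11,6): 18

after path 1 (12→3→1→9, push 7): res(11,6)=0
after path 2 (12→6→11→9, push 18): res(11,6)=18
after path 3 (12→10→11→6→2→0→5→4→7→9, push 3): res(11,6)=15
after path 4 (12→6→11→9, push 3): res(11,6)=18
after path 5 (12→10→11→9, push 8): res(11,6)=18
after path 6 (12→3→8→0→9, push 9): res(11,6)=18
after path 7 (12→3→6→2→0→9, push 2): res(11,6)=18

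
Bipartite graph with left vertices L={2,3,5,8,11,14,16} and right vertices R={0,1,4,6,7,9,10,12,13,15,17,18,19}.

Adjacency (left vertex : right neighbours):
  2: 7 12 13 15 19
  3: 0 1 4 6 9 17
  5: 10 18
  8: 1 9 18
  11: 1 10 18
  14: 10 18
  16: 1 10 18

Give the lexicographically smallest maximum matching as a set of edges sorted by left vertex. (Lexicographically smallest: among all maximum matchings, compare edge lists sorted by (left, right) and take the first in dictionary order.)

Lex-smallest maximum matching: {(2,7), (3,0), (5,10), (8,9), (11,1), (14,18)}

|M| = 6 (so the lex-smallest maximum matching has 6 edges)
process left vertices in ascending order; for each, take the smallest-labelled available neighbour that still permits 6 edges overall, or leave it unmatched if none does
lex-smallest matching: {2-7, 3-0, 5-10, 8-9, 11-1, 14-18}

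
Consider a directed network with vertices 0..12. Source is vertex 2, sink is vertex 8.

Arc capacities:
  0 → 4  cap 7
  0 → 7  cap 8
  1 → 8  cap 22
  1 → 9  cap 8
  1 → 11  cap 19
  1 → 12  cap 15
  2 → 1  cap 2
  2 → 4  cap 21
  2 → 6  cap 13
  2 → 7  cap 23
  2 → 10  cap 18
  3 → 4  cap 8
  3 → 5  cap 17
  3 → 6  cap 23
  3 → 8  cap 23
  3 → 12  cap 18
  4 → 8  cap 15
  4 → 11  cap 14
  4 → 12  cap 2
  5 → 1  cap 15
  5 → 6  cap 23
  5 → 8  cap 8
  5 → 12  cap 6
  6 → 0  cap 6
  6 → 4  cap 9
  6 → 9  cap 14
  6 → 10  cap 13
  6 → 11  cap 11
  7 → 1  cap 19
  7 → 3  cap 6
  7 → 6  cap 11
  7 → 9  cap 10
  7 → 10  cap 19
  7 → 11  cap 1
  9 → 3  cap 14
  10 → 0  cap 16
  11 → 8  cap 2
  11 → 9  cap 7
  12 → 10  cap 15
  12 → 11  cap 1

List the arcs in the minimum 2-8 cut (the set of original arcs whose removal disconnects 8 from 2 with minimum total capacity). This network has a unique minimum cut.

Min-cut arcs: {(2,1), (4,8), (7,1), (7,3), (9,3), (11,8)} (total capacity 58)

augment #1: 2→1→8 push 2
augment #2: 2→4→8 push 15
augment #3: 2→4→11→8 push 2
augment #4: 2→7→1→8 push 19
augment #5: 2→7→3→8 push 4
augment #6: 2→6→9→3→8 push 13
augment #7: 2→4→11→9→3→8 push 1
augment #8: 2→10→0→7→3→8 push 2
max flow = 58; residual-reachable set from 2 gives S-side
cut edges (S→T): {(2,1), (4,8), (7,1), (7,3), (9,3), (11,8)} total cap 58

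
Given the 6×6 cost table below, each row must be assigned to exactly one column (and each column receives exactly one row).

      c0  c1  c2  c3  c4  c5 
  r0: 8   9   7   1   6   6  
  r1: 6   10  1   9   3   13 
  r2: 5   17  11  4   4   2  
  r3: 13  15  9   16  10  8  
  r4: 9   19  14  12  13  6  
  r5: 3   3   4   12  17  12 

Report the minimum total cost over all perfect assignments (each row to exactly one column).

Minimum assignment cost: 26

one of 3 optimal assignments: row0→col3 (cost 1), row1→col2 (cost 1), row2→col0 (cost 5), row3→col4 (cost 10), row4→col5 (cost 6), row5→col1 (cost 3)
total = 1 + 1 + 5 + 10 + 6 + 3 = 26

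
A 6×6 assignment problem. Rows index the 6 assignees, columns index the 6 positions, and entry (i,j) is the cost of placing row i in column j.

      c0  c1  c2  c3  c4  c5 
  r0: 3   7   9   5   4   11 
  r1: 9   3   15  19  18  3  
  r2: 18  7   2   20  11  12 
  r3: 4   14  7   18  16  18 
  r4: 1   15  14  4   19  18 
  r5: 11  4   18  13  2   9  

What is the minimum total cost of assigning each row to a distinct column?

Minimum assignment cost: 21

optimal assignment: row0→col4 (cost 4), row1→col5 (cost 3), row2→col2 (cost 2), row3→col0 (cost 4), row4→col3 (cost 4), row5→col1 (cost 4)
total = 4 + 3 + 2 + 4 + 4 + 4 = 21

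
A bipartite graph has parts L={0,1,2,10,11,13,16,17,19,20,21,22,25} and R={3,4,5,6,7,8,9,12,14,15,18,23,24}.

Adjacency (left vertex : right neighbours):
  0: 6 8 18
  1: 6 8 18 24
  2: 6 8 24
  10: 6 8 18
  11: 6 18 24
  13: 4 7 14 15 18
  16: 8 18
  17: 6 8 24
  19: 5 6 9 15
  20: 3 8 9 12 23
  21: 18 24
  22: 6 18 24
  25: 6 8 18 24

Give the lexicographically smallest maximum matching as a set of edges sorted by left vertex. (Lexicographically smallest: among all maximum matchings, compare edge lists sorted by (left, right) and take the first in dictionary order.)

Lex-smallest maximum matching: {(0,6), (1,8), (2,24), (10,18), (13,4), (19,5), (20,3)}

|M| = 7 (so the lex-smallest maximum matching has 7 edges)
process left vertices in ascending order; for each, take the smallest-labelled available neighbour that still permits 7 edges overall, or leave it unmatched if none does
lex-smallest matching: {0-6, 1-8, 2-24, 10-18, 13-4, 19-5, 20-3}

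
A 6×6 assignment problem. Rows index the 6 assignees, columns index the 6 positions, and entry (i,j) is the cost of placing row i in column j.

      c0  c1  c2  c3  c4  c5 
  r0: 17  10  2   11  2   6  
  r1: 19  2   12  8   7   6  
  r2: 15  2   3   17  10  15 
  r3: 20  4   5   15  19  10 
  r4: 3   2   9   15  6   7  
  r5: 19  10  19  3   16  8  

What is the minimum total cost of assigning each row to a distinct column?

one of 2 optimal assignments: row0→col4 (cost 2), row1→col5 (cost 6), row2→col1 (cost 2), row3→col2 (cost 5), row4→col0 (cost 3), row5→col3 (cost 3)
total = 2 + 6 + 2 + 5 + 3 + 3 = 21

Minimum assignment cost: 21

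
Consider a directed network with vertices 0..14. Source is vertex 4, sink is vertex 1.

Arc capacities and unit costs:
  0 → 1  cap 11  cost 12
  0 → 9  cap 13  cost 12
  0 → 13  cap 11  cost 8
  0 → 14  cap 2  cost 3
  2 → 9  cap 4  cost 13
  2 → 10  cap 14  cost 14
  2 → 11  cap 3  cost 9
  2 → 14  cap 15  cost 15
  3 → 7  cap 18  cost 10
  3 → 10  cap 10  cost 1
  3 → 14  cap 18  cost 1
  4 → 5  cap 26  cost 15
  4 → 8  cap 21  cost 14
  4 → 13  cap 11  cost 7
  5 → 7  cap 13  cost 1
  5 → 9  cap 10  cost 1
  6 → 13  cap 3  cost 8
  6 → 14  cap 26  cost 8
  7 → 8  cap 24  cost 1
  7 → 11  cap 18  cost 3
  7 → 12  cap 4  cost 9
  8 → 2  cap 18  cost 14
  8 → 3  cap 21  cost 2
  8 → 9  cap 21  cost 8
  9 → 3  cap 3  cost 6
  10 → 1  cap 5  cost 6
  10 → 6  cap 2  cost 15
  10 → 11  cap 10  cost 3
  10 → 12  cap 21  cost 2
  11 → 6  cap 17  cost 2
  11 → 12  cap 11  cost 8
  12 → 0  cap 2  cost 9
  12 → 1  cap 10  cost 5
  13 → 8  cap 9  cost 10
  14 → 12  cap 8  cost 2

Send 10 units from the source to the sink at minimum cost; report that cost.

shortest-cost path #1: 4→8→3→10→1 push 5 @ unit cost 23 (adds 115)
shortest-cost path #2: 4→8→3→10→12→1 push 5 @ unit cost 24 (adds 120)
total cost = 235

Minimum cost for 10 units: 235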